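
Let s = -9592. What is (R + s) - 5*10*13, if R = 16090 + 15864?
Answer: 21712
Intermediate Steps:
R = 31954
(R + s) - 5*10*13 = (31954 - 9592) - 5*10*13 = 22362 - 50*13 = 22362 - 650 = 21712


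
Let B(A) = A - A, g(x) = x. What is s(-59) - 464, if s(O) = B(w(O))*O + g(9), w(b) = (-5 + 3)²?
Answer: -455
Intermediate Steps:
w(b) = 4 (w(b) = (-2)² = 4)
B(A) = 0
s(O) = 9 (s(O) = 0*O + 9 = 0 + 9 = 9)
s(-59) - 464 = 9 - 464 = -455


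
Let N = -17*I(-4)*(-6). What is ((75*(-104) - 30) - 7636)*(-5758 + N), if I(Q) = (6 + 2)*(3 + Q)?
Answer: 101673484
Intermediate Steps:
I(Q) = 24 + 8*Q (I(Q) = 8*(3 + Q) = 24 + 8*Q)
N = -816 (N = -17*(24 + 8*(-4))*(-6) = -17*(24 - 32)*(-6) = -17*(-8)*(-6) = 136*(-6) = -816)
((75*(-104) - 30) - 7636)*(-5758 + N) = ((75*(-104) - 30) - 7636)*(-5758 - 816) = ((-7800 - 30) - 7636)*(-6574) = (-7830 - 7636)*(-6574) = -15466*(-6574) = 101673484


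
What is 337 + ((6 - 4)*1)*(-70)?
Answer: 197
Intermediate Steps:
337 + ((6 - 4)*1)*(-70) = 337 + (2*1)*(-70) = 337 + 2*(-70) = 337 - 140 = 197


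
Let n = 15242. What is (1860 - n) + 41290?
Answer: 27908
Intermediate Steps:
(1860 - n) + 41290 = (1860 - 1*15242) + 41290 = (1860 - 15242) + 41290 = -13382 + 41290 = 27908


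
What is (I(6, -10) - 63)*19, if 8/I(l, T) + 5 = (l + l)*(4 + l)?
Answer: -137503/115 ≈ -1195.7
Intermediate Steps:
I(l, T) = 8/(-5 + 2*l*(4 + l)) (I(l, T) = 8/(-5 + (l + l)*(4 + l)) = 8/(-5 + (2*l)*(4 + l)) = 8/(-5 + 2*l*(4 + l)))
(I(6, -10) - 63)*19 = (8/(-5 + 2*6² + 8*6) - 63)*19 = (8/(-5 + 2*36 + 48) - 63)*19 = (8/(-5 + 72 + 48) - 63)*19 = (8/115 - 63)*19 = -7237/115*19 = -137503/115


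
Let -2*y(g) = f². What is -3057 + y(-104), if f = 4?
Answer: -3065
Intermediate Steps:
y(g) = -8 (y(g) = -½*4² = -½*16 = -8)
-3057 + y(-104) = -3057 - 8 = -3065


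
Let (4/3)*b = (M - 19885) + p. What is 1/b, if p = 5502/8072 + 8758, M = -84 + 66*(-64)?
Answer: -16144/186878727 ≈ -8.6388e-5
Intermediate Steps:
M = -4308 (M = -84 - 4224 = -4308)
p = 35350039/4036 (p = 5502*(1/8072) + 8758 = 2751/4036 + 8758 = 35350039/4036 ≈ 8758.7)
b = -186878727/16144 (b = 3*((-4308 - 19885) + 35350039/4036)/4 = 3*(-24193 + 35350039/4036)/4 = (¾)*(-62292909/4036) = -186878727/16144 ≈ -11576.)
1/b = 1/(-186878727/16144) = -16144/186878727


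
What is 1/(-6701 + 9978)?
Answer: 1/3277 ≈ 0.00030516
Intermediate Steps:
1/(-6701 + 9978) = 1/3277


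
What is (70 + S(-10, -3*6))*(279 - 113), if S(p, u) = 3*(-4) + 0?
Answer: 9628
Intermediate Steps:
S(p, u) = -12 (S(p, u) = -12 + 0 = -12)
(70 + S(-10, -3*6))*(279 - 113) = (70 - 12)*(279 - 113) = 58*166 = 9628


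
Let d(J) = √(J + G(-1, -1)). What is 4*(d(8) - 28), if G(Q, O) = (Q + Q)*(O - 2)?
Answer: -112 + 4*√14 ≈ -97.033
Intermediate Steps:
G(Q, O) = 2*Q*(-2 + O) (G(Q, O) = (2*Q)*(-2 + O) = 2*Q*(-2 + O))
d(J) = √(6 + J) (d(J) = √(J + 2*(-1)*(-2 - 1)) = √(J + 2*(-1)*(-3)) = √(J + 6) = √(6 + J))
4*(d(8) - 28) = 4*(√(6 + 8) - 28) = 4*(√14 - 28) = 4*(-28 + √14) = -112 + 4*√14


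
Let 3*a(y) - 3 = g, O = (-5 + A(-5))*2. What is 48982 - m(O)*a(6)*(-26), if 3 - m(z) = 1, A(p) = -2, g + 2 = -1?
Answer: 48982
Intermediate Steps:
g = -3 (g = -2 - 1 = -3)
O = -14 (O = (-5 - 2)*2 = -7*2 = -14)
m(z) = 2 (m(z) = 3 - 1*1 = 3 - 1 = 2)
a(y) = 0 (a(y) = 1 + (⅓)*(-3) = 1 - 1 = 0)
48982 - m(O)*a(6)*(-26) = 48982 - 2*0*(-26) = 48982 - 0*(-26) = 48982 - 1*0 = 48982 + 0 = 48982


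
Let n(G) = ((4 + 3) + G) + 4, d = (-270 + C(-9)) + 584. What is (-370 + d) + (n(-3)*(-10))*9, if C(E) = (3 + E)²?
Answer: -740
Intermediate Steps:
d = 350 (d = (-270 + (3 - 9)²) + 584 = (-270 + (-6)²) + 584 = (-270 + 36) + 584 = -234 + 584 = 350)
n(G) = 11 + G (n(G) = (7 + G) + 4 = 11 + G)
(-370 + d) + (n(-3)*(-10))*9 = (-370 + 350) + ((11 - 3)*(-10))*9 = -20 + (8*(-10))*9 = -20 - 80*9 = -20 - 720 = -740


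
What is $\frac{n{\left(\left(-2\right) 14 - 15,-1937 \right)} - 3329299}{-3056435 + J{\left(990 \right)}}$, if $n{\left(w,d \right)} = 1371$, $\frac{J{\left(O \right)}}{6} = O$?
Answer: $\frac{3327928}{3050495} \approx 1.0909$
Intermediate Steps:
$J{\left(O \right)} = 6 O$
$\frac{n{\left(\left(-2\right) 14 - 15,-1937 \right)} - 3329299}{-3056435 + J{\left(990 \right)}} = \frac{1371 - 3329299}{-3056435 + 6 \cdot 990} = - \frac{3327928}{-3056435 + 5940} = - \frac{3327928}{-3050495} = \left(-3327928\right) \left(- \frac{1}{3050495}\right) = \frac{3327928}{3050495}$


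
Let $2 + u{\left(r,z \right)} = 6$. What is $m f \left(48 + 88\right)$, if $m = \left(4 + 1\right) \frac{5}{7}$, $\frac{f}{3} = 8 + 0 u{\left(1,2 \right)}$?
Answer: $\frac{81600}{7} \approx 11657.0$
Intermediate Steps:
$u{\left(r,z \right)} = 4$ ($u{\left(r,z \right)} = -2 + 6 = 4$)
$f = 24$ ($f = 3 \left(8 + 0 \cdot 4\right) = 3 \left(8 + 0\right) = 3 \cdot 8 = 24$)
$m = \frac{25}{7}$ ($m = 5 \cdot 5 \cdot \frac{1}{7} = 5 \cdot \frac{5}{7} = \frac{25}{7} \approx 3.5714$)
$m f \left(48 + 88\right) = \frac{25}{7} \cdot 24 \left(48 + 88\right) = \frac{600}{7} \cdot 136 = \frac{81600}{7}$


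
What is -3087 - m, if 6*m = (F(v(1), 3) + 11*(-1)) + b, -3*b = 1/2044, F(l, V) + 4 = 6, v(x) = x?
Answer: -113521715/36792 ≈ -3085.5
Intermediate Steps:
F(l, V) = 2 (F(l, V) = -4 + 6 = 2)
b = -1/6132 (b = -⅓/2044 = -⅓*1/2044 = -1/6132 ≈ -0.00016308)
m = -55189/36792 (m = ((2 + 11*(-1)) - 1/6132)/6 = ((2 - 11) - 1/6132)/6 = (-9 - 1/6132)/6 = (⅙)*(-55189/6132) = -55189/36792 ≈ -1.5000)
-3087 - m = -3087 - 1*(-55189/36792) = -3087 + 55189/36792 = -113521715/36792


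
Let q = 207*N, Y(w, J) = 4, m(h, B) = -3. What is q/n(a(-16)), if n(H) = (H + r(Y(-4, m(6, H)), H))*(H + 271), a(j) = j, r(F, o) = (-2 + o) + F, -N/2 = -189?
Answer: -4347/425 ≈ -10.228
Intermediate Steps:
N = 378 (N = -2*(-189) = 378)
r(F, o) = -2 + F + o
q = 78246 (q = 207*378 = 78246)
n(H) = (2 + 2*H)*(271 + H) (n(H) = (H + (-2 + 4 + H))*(H + 271) = (H + (2 + H))*(271 + H) = (2 + 2*H)*(271 + H))
q/n(a(-16)) = 78246/(542 + 2*(-16)² + 544*(-16)) = 78246/(542 + 2*256 - 8704) = 78246/(542 + 512 - 8704) = 78246/(-7650) = 78246*(-1/7650) = -4347/425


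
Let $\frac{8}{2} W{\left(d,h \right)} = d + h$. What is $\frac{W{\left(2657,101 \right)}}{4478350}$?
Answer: $\frac{1379}{8956700} \approx 0.00015396$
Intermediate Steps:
$W{\left(d,h \right)} = \frac{d}{4} + \frac{h}{4}$ ($W{\left(d,h \right)} = \frac{d + h}{4} = \frac{d}{4} + \frac{h}{4}$)
$\frac{W{\left(2657,101 \right)}}{4478350} = \frac{\frac{1}{4} \cdot 2657 + \frac{1}{4} \cdot 101}{4478350} = \left(\frac{2657}{4} + \frac{101}{4}\right) \frac{1}{4478350} = \frac{1379}{2} \cdot \frac{1}{4478350} = \frac{1379}{8956700}$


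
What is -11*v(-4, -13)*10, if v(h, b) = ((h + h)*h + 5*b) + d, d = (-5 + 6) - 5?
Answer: 4070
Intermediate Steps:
d = -4 (d = 1 - 5 = -4)
v(h, b) = -4 + 2*h² + 5*b (v(h, b) = ((h + h)*h + 5*b) - 4 = ((2*h)*h + 5*b) - 4 = (2*h² + 5*b) - 4 = -4 + 2*h² + 5*b)
-11*v(-4, -13)*10 = -11*(-4 + 2*(-4)² + 5*(-13))*10 = -11*(-4 + 2*16 - 65)*10 = -11*(-4 + 32 - 65)*10 = -11*(-37)*10 = 407*10 = 4070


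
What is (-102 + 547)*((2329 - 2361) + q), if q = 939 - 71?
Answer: 372020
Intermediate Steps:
q = 868
(-102 + 547)*((2329 - 2361) + q) = (-102 + 547)*((2329 - 2361) + 868) = 445*(-32 + 868) = 445*836 = 372020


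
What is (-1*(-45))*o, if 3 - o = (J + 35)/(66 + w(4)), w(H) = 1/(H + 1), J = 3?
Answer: 36135/331 ≈ 109.17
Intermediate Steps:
w(H) = 1/(1 + H)
o = 803/331 (o = 3 - (3 + 35)/(66 + 1/(1 + 4)) = 3 - 38/(66 + 1/5) = 3 - 38/331/5 = 3 - 38*5/331 = 3 - 1*190/331 = 3 - 190/331 = 803/331 ≈ 2.4260)
(-1*(-45))*o = -1*(-45)*(803/331) = 45*(803/331) = 36135/331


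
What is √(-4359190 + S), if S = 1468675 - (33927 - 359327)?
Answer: I*√2565115 ≈ 1601.6*I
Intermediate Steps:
S = 1794075 (S = 1468675 - 1*(-325400) = 1468675 + 325400 = 1794075)
√(-4359190 + S) = √(-4359190 + 1794075) = √(-2565115) = I*√2565115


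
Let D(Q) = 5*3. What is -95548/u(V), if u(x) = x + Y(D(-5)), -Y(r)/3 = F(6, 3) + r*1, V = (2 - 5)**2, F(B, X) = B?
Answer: 47774/27 ≈ 1769.4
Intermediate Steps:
V = 9 (V = (-3)**2 = 9)
D(Q) = 15
Y(r) = -18 - 3*r (Y(r) = -3*(6 + r*1) = -3*(6 + r) = -18 - 3*r)
u(x) = -63 + x (u(x) = x + (-18 - 3*15) = x + (-18 - 45) = x - 63 = -63 + x)
-95548/u(V) = -95548/(-63 + 9) = -95548/(-54) = -95548*(-1/54) = 47774/27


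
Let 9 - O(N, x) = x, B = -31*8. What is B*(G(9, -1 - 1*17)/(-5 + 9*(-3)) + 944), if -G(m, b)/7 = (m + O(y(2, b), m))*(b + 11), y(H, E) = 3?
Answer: -922777/4 ≈ -2.3069e+5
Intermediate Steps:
B = -248
O(N, x) = 9 - x
G(m, b) = -693 - 63*b (G(m, b) = -7*(m + (9 - m))*(b + 11) = -63*(11 + b) = -7*(99 + 9*b) = -693 - 63*b)
B*(G(9, -1 - 1*17)/(-5 + 9*(-3)) + 944) = -248*((-693 - 63*(-1 - 1*17))/(-5 + 9*(-3)) + 944) = -248*((-693 - 63*(-1 - 17))/(-5 - 27) + 944) = -248*((-693 - 63*(-18))/(-32) + 944) = -248*((-693 + 1134)*(-1/32) + 944) = -248*(441*(-1/32) + 944) = -248*(-441/32 + 944) = -248*29767/32 = -922777/4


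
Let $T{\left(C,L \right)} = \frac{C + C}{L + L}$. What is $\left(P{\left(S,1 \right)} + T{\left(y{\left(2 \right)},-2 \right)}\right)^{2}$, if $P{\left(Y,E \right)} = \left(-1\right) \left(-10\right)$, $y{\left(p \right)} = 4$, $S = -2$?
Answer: $64$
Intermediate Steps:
$P{\left(Y,E \right)} = 10$
$T{\left(C,L \right)} = \frac{C}{L}$ ($T{\left(C,L \right)} = \frac{2 C}{2 L} = 2 C \frac{1}{2 L} = \frac{C}{L}$)
$\left(P{\left(S,1 \right)} + T{\left(y{\left(2 \right)},-2 \right)}\right)^{2} = \left(10 + \frac{4}{-2}\right)^{2} = \left(10 + 4 \left(- \frac{1}{2}\right)\right)^{2} = \left(10 - 2\right)^{2} = 8^{2} = 64$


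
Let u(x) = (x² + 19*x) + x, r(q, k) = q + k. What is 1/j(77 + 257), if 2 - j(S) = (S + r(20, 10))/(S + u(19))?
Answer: 1075/1786 ≈ 0.60190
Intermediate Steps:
r(q, k) = k + q
u(x) = x² + 20*x
j(S) = 2 - (30 + S)/(741 + S) (j(S) = 2 - (S + (10 + 20))/(S + 19*(20 + 19)) = 2 - (S + 30)/(S + 19*39) = 2 - (30 + S)/(S + 741) = 2 - (30 + S)/(741 + S))
1/j(77 + 257) = 1/((1452 + (77 + 257))/(741 + (77 + 257))) = 1/((1452 + 334)/(741 + 334)) = 1/(1786/1075) = 1075/1786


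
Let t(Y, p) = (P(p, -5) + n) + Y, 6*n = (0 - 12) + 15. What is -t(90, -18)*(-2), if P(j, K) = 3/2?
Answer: 184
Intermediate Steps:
n = 1/2 (n = ((0 - 12) + 15)/6 = (-12 + 15)/6 = (1/6)*3 = 1/2 ≈ 0.50000)
P(j, K) = 3/2 (P(j, K) = 3*(1/2) = 3/2)
t(Y, p) = 2 + Y (t(Y, p) = (3/2 + 1/2) + Y = 2 + Y)
-t(90, -18)*(-2) = -(2 + 90)*(-2) = -92*(-2) = -1*(-184) = 184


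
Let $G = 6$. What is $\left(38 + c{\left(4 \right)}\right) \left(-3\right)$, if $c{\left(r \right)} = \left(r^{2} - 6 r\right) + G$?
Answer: $-108$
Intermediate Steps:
$c{\left(r \right)} = 6 + r^{2} - 6 r$ ($c{\left(r \right)} = \left(r^{2} - 6 r\right) + 6 = 6 + r^{2} - 6 r$)
$\left(38 + c{\left(4 \right)}\right) \left(-3\right) = \left(38 + \left(6 + 4^{2} - 24\right)\right) \left(-3\right) = \left(38 + \left(6 + 16 - 24\right)\right) \left(-3\right) = \left(38 - 2\right) \left(-3\right) = 36 \left(-3\right) = -108$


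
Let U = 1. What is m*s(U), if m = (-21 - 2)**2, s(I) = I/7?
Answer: 529/7 ≈ 75.571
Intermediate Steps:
s(I) = I/7 (s(I) = I*(1/7) = I/7)
m = 529 (m = (-23)**2 = 529)
m*s(U) = 529*((1/7)*1) = 529*(1/7) = 529/7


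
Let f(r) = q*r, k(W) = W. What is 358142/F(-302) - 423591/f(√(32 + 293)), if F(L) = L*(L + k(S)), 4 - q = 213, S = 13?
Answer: 179071/43639 + 423591*√13/13585 ≈ 116.53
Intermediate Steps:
q = -209 (q = 4 - 1*213 = 4 - 213 = -209)
f(r) = -209*r
F(L) = L*(13 + L) (F(L) = L*(L + 13) = L*(13 + L))
358142/F(-302) - 423591/f(√(32 + 293)) = 358142/((-302*(13 - 302))) - 423591*(-1/(209*√(32 + 293))) = 358142/((-302*(-289))) - 423591*(-√13/13585) = 358142/87278 - 423591*(-√13/13585) = 358142*(1/87278) - 423591*(-√13/13585) = 179071/43639 - (-423591)*√13/13585 = 179071/43639 + 423591*√13/13585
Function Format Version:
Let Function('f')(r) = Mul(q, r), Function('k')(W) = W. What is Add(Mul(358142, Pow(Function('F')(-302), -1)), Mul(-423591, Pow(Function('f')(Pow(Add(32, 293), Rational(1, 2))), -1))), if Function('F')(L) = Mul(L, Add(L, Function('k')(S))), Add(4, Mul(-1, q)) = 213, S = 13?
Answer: Add(Rational(179071, 43639), Mul(Rational(423591, 13585), Pow(13, Rational(1, 2)))) ≈ 116.53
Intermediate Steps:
q = -209 (q = Add(4, Mul(-1, 213)) = Add(4, -213) = -209)
Function('f')(r) = Mul(-209, r)
Function('F')(L) = Mul(L, Add(13, L)) (Function('F')(L) = Mul(L, Add(L, 13)) = Mul(L, Add(13, L)))
Add(Mul(358142, Pow(Function('F')(-302), -1)), Mul(-423591, Pow(Function('f')(Pow(Add(32, 293), Rational(1, 2))), -1))) = Add(Mul(358142, Pow(Mul(-302, Add(13, -302)), -1)), Mul(-423591, Pow(Mul(-209, Pow(Add(32, 293), Rational(1, 2))), -1))) = Add(Mul(358142, Pow(Mul(-302, -289), -1)), Mul(-423591, Pow(Mul(-209, Pow(325, Rational(1, 2))), -1))) = Add(Mul(358142, Pow(87278, -1)), Mul(-423591, Pow(Mul(-209, Mul(5, Pow(13, Rational(1, 2)))), -1))) = Add(Mul(358142, Rational(1, 87278)), Mul(-423591, Pow(Mul(-1045, Pow(13, Rational(1, 2))), -1))) = Add(Rational(179071, 43639), Mul(-423591, Mul(Rational(-1, 13585), Pow(13, Rational(1, 2))))) = Add(Rational(179071, 43639), Mul(Rational(423591, 13585), Pow(13, Rational(1, 2))))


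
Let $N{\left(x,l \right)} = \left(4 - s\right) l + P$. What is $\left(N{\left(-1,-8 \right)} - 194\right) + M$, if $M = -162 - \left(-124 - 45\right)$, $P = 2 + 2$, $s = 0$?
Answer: $-215$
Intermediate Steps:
$P = 4$
$N{\left(x,l \right)} = 4 + 4 l$ ($N{\left(x,l \right)} = \left(4 - 0\right) l + 4 = \left(4 + 0\right) l + 4 = 4 l + 4 = 4 + 4 l$)
$M = 7$ ($M = -162 - \left(-124 - 45\right) = -162 - -169 = -162 + 169 = 7$)
$\left(N{\left(-1,-8 \right)} - 194\right) + M = \left(\left(4 + 4 \left(-8\right)\right) - 194\right) + 7 = \left(\left(4 - 32\right) - 194\right) + 7 = \left(-28 - 194\right) + 7 = -222 + 7 = -215$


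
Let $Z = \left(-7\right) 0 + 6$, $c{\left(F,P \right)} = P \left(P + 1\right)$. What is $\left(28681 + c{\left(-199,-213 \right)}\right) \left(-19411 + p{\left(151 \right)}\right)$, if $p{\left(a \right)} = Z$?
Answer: $-1432806985$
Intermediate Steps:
$c{\left(F,P \right)} = P \left(1 + P\right)$
$Z = 6$ ($Z = 0 + 6 = 6$)
$p{\left(a \right)} = 6$
$\left(28681 + c{\left(-199,-213 \right)}\right) \left(-19411 + p{\left(151 \right)}\right) = \left(28681 - 213 \left(1 - 213\right)\right) \left(-19411 + 6\right) = \left(28681 - -45156\right) \left(-19405\right) = \left(28681 + 45156\right) \left(-19405\right) = 73837 \left(-19405\right) = -1432806985$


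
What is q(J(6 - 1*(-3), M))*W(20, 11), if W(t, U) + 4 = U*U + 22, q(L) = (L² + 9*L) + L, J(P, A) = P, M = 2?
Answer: 23769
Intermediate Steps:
q(L) = L² + 10*L
W(t, U) = 18 + U² (W(t, U) = -4 + (U*U + 22) = -4 + (U² + 22) = -4 + (22 + U²) = 18 + U²)
q(J(6 - 1*(-3), M))*W(20, 11) = ((6 - 1*(-3))*(10 + (6 - 1*(-3))))*(18 + 11²) = ((6 + 3)*(10 + (6 + 3)))*(18 + 121) = (9*(10 + 9))*139 = (9*19)*139 = 171*139 = 23769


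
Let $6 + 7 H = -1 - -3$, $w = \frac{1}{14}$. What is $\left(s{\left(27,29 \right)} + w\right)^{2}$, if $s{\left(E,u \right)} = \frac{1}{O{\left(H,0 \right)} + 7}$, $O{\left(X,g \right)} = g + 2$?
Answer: $\frac{529}{15876} \approx 0.033321$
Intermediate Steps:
$w = \frac{1}{14} \approx 0.071429$
$H = - \frac{4}{7}$ ($H = - \frac{6}{7} + \frac{-1 - -3}{7} = - \frac{6}{7} + \frac{-1 + 3}{7} = - \frac{6}{7} + \frac{1}{7} \cdot 2 = - \frac{6}{7} + \frac{2}{7} = - \frac{4}{7} \approx -0.57143$)
$O{\left(X,g \right)} = 2 + g$
$s{\left(E,u \right)} = \frac{1}{9}$ ($s{\left(E,u \right)} = \frac{1}{\left(2 + 0\right) + 7} = \frac{1}{2 + 7} = \frac{1}{9}$)
$\left(s{\left(27,29 \right)} + w\right)^{2} = \left(\frac{1}{9} + \frac{1}{14}\right)^{2} = \left(\frac{23}{126}\right)^{2} = \frac{529}{15876}$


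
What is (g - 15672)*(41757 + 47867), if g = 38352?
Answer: 2032672320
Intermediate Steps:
(g - 15672)*(41757 + 47867) = (38352 - 15672)*(41757 + 47867) = 22680*89624 = 2032672320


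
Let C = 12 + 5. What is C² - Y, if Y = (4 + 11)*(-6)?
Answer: 379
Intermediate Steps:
Y = -90 (Y = 15*(-6) = -90)
C = 17
C² - Y = 17² - 1*(-90) = 289 + 90 = 379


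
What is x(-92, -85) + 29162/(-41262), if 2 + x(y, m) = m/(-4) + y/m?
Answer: 137664563/7014540 ≈ 19.626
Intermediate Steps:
x(y, m) = -2 - m/4 + y/m (x(y, m) = -2 + (m/(-4) + y/m) = -2 + (m*(-1/4) + y/m) = -2 + (-m/4 + y/m) = -2 - m/4 + y/m)
x(-92, -85) + 29162/(-41262) = (-2 - 1/4*(-85) - 92/(-85)) + 29162/(-41262) = (-2 + 85/4 - 92*(-1/85)) + 29162*(-1/41262) = (-2 + 85/4 + 92/85) - 14581/20631 = 6913/340 - 14581/20631 = 137664563/7014540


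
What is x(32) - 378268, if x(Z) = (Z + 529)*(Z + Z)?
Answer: -342364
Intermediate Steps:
x(Z) = 2*Z*(529 + Z) (x(Z) = (529 + Z)*(2*Z) = 2*Z*(529 + Z))
x(32) - 378268 = 2*32*(529 + 32) - 378268 = 2*32*561 - 378268 = 35904 - 378268 = -342364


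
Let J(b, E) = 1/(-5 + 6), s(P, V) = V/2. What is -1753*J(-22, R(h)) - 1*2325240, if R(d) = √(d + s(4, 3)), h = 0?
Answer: -2326993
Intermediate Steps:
s(P, V) = V/2 (s(P, V) = V*(½) = V/2)
R(d) = √(3/2 + d) (R(d) = √(d + (½)*3) = √(d + 3/2) = √(3/2 + d))
J(b, E) = 1 (J(b, E) = 1/1 = 1)
-1753*J(-22, R(h)) - 1*2325240 = -1753*1 - 1*2325240 = -1753 - 2325240 = -2326993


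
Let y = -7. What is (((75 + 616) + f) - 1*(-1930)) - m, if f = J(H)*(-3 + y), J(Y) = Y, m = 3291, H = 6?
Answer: -730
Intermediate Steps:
f = -60 (f = 6*(-3 - 7) = 6*(-10) = -60)
(((75 + 616) + f) - 1*(-1930)) - m = (((75 + 616) - 60) - 1*(-1930)) - 1*3291 = ((691 - 60) + 1930) - 3291 = (631 + 1930) - 3291 = 2561 - 3291 = -730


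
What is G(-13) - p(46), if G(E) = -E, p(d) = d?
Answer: -33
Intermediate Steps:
G(-13) - p(46) = -1*(-13) - 1*46 = 13 - 46 = -33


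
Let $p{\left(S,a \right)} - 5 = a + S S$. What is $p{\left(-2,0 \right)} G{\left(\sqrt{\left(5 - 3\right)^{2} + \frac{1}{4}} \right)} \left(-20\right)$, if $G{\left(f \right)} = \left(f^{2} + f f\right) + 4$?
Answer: $-2250$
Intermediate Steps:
$p{\left(S,a \right)} = 5 + a + S^{2}$ ($p{\left(S,a \right)} = 5 + \left(a + S S\right) = 5 + \left(a + S^{2}\right) = 5 + a + S^{2}$)
$G{\left(f \right)} = 4 + 2 f^{2}$ ($G{\left(f \right)} = \left(f^{2} + f^{2}\right) + 4 = 2 f^{2} + 4 = 4 + 2 f^{2}$)
$p{\left(-2,0 \right)} G{\left(\sqrt{\left(5 - 3\right)^{2} + \frac{1}{4}} \right)} \left(-20\right) = \left(5 + 0 + \left(-2\right)^{2}\right) \left(4 + 2 \left(\sqrt{\left(5 - 3\right)^{2} + \frac{1}{4}}\right)^{2}\right) \left(-20\right) = \left(5 + 0 + 4\right) \left(4 + 2 \left(\sqrt{2^{2} + \frac{1}{4}}\right)^{2}\right) \left(-20\right) = 9 \left(4 + 2 \left(\sqrt{4 + \frac{1}{4}}\right)^{2}\right) \left(-20\right) = 9 \left(4 + 2 \left(\sqrt{\frac{17}{4}}\right)^{2}\right) \left(-20\right) = 9 \left(4 + 2 \left(\frac{\sqrt{17}}{2}\right)^{2}\right) \left(-20\right) = 9 \left(4 + 2 \cdot \frac{17}{4}\right) \left(-20\right) = 9 \left(4 + \frac{17}{2}\right) \left(-20\right) = 9 \cdot \frac{25}{2} \left(-20\right) = \frac{225}{2} \left(-20\right) = -2250$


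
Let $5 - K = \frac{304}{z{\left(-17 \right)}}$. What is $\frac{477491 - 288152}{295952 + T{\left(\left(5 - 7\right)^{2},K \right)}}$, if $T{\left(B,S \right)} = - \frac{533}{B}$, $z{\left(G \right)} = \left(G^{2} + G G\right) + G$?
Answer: $\frac{252452}{394425} \approx 0.64005$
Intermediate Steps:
$z{\left(G \right)} = G + 2 G^{2}$ ($z{\left(G \right)} = \left(G^{2} + G^{2}\right) + G = 2 G^{2} + G = G + 2 G^{2}$)
$K = \frac{2501}{561}$ ($K = 5 - \frac{304}{\left(-17\right) \left(1 + 2 \left(-17\right)\right)} = 5 - \frac{304}{\left(-17\right) \left(1 - 34\right)} = 5 - \frac{304}{\left(-17\right) \left(-33\right)} = 5 - \frac{304}{561} = \frac{2501}{561} \approx 4.4581$)
$\frac{477491 - 288152}{295952 + T{\left(\left(5 - 7\right)^{2},K \right)}} = \frac{477491 - 288152}{295952 - \frac{533}{\left(5 - 7\right)^{2}}} = \frac{477491 - 288152}{295952 - \frac{533}{\left(-2\right)^{2}}} = \frac{477491 - 288152}{295952 - \frac{533}{4}} = \frac{189339}{295952 - \frac{533}{4}} = \frac{189339}{\frac{1183275}{4}} = 189339 \cdot \frac{4}{1183275} = \frac{252452}{394425}$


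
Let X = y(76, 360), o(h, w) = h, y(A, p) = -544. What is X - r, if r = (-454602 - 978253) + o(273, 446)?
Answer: 1432038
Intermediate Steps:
X = -544
r = -1432582 (r = (-454602 - 978253) + 273 = -1432855 + 273 = -1432582)
X - r = -544 - 1*(-1432582) = -544 + 1432582 = 1432038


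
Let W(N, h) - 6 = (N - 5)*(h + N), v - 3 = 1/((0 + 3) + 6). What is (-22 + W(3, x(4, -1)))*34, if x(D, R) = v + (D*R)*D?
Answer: 1156/9 ≈ 128.44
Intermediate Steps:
v = 28/9 (v = 3 + 1/((0 + 3) + 6) = 3 + 1/(3 + 6) = 3 + 1/9 = 28/9 ≈ 3.1111)
x(D, R) = 28/9 + R*D**2 (x(D, R) = 28/9 + (D*R)*D = 28/9 + R*D**2)
W(N, h) = 6 + (-5 + N)*(N + h) (W(N, h) = 6 + (N - 5)*(h + N) = 6 + (-5 + N)*(N + h))
(-22 + W(3, x(4, -1)))*34 = (-22 + (6 + 3**2 - 5*3 - 5*(28/9 - 1*4**2) + 3*(28/9 - 1*4**2)))*34 = (-22 + (6 + 9 - 15 - 5*(28/9 - 1*16) + 3*(28/9 - 1*16)))*34 = (-22 + (6 + 9 - 15 - 5*(28/9 - 16) + 3*(28/9 - 16)))*34 = (-22 + (6 + 9 - 15 - 5*(-116/9) + 3*(-116/9)))*34 = (-22 + (6 + 9 - 15 + 580/9 - 116/3))*34 = (-22 + 232/9)*34 = (34/9)*34 = 1156/9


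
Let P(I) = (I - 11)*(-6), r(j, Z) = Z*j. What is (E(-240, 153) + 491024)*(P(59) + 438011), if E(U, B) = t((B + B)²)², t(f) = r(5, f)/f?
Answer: 214943441427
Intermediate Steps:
t(f) = 5 (t(f) = (f*5)/f = (5*f)/f = 5)
E(U, B) = 25 (E(U, B) = 5² = 25)
P(I) = 66 - 6*I (P(I) = (-11 + I)*(-6) = 66 - 6*I)
(E(-240, 153) + 491024)*(P(59) + 438011) = (25 + 491024)*((66 - 6*59) + 438011) = 491049*((66 - 354) + 438011) = 491049*(-288 + 438011) = 491049*437723 = 214943441427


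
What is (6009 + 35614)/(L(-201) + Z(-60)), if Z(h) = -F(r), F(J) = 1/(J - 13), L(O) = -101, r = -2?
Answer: -624345/1514 ≈ -412.38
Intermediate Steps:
F(J) = 1/(-13 + J)
Z(h) = 1/15 (Z(h) = -1/(-13 - 2) = -1/(-15) = -1*(-1/15) = 1/15)
(6009 + 35614)/(L(-201) + Z(-60)) = (6009 + 35614)/(-101 + 1/15) = 41623/(-1514/15) = 41623*(-15/1514) = -624345/1514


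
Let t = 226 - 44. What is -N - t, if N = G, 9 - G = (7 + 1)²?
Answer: -127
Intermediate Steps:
t = 182
G = -55 (G = 9 - (7 + 1)² = 9 - 1*8² = 9 - 1*64 = 9 - 64 = -55)
N = -55
-N - t = -1*(-55) - 1*182 = 55 - 182 = -127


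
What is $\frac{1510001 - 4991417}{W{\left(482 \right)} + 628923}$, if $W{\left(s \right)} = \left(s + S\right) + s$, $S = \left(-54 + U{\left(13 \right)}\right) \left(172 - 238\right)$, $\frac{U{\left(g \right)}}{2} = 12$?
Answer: $- \frac{3481416}{631867} \approx -5.5097$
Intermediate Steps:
$U{\left(g \right)} = 24$ ($U{\left(g \right)} = 2 \cdot 12 = 24$)
$S = 1980$ ($S = \left(-54 + 24\right) \left(172 - 238\right) = \left(-30\right) \left(-66\right) = 1980$)
$W{\left(s \right)} = 1980 + 2 s$ ($W{\left(s \right)} = \left(s + 1980\right) + s = \left(1980 + s\right) + s = 1980 + 2 s$)
$\frac{1510001 - 4991417}{W{\left(482 \right)} + 628923} = \frac{1510001 - 4991417}{\left(1980 + 2 \cdot 482\right) + 628923} = - \frac{3481416}{\left(1980 + 964\right) + 628923} = - \frac{3481416}{2944 + 628923} = - \frac{3481416}{631867}$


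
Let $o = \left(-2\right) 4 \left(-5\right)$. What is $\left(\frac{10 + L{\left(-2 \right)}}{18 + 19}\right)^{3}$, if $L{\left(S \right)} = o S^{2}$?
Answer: $\frac{4913000}{50653} \approx 96.993$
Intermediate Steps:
$o = 40$ ($o = \left(-8\right) \left(-5\right) = 40$)
$L{\left(S \right)} = 40 S^{2}$
$\left(\frac{10 + L{\left(-2 \right)}}{18 + 19}\right)^{3} = \left(\frac{10 + 40 \left(-2\right)^{2}}{18 + 19}\right)^{3} = \left(\frac{10 + 40 \cdot 4}{37}\right)^{3} = \left(\left(10 + 160\right) \frac{1}{37}\right)^{3} = \left(170 \cdot \frac{1}{37}\right)^{3} = \left(\frac{170}{37}\right)^{3} = \frac{4913000}{50653}$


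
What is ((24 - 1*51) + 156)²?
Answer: 16641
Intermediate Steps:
((24 - 1*51) + 156)² = ((24 - 51) + 156)² = (-27 + 156)² = 129² = 16641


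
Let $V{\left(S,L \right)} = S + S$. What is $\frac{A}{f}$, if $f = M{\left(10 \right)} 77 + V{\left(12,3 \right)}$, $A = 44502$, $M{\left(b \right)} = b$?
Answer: $\frac{22251}{397} \approx 56.048$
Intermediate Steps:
$V{\left(S,L \right)} = 2 S$
$f = 794$ ($f = 10 \cdot 77 + 2 \cdot 12 = 770 + 24 = 794$)
$\frac{A}{f} = \frac{44502}{794} = 44502 \cdot \frac{1}{794} = \frac{22251}{397}$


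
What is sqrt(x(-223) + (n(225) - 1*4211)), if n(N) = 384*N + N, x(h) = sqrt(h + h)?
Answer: sqrt(82414 + I*sqrt(446)) ≈ 287.08 + 0.037*I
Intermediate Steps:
x(h) = sqrt(2)*sqrt(h) (x(h) = sqrt(2*h) = sqrt(2)*sqrt(h))
n(N) = 385*N
sqrt(x(-223) + (n(225) - 1*4211)) = sqrt(sqrt(2)*sqrt(-223) + (385*225 - 1*4211)) = sqrt(sqrt(2)*(I*sqrt(223)) + (86625 - 4211)) = sqrt(I*sqrt(446) + 82414) = sqrt(82414 + I*sqrt(446))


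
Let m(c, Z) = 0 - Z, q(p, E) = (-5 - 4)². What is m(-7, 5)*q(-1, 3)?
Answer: -405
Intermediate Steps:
q(p, E) = 81 (q(p, E) = (-9)² = 81)
m(c, Z) = -Z
m(-7, 5)*q(-1, 3) = -1*5*81 = -5*81 = -405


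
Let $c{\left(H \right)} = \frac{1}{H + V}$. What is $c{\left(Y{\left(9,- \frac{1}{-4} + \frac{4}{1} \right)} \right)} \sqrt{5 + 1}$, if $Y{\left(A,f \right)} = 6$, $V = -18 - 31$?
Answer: $- \frac{\sqrt{6}}{43} \approx -0.056965$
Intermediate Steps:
$V = -49$
$c{\left(H \right)} = \frac{1}{-49 + H}$ ($c{\left(H \right)} = \frac{1}{H - 49} = \frac{1}{-49 + H}$)
$c{\left(Y{\left(9,- \frac{1}{-4} + \frac{4}{1} \right)} \right)} \sqrt{5 + 1} = \frac{\sqrt{5 + 1}}{-49 + 6} = \frac{\sqrt{6}}{-43} = - \frac{\sqrt{6}}{43}$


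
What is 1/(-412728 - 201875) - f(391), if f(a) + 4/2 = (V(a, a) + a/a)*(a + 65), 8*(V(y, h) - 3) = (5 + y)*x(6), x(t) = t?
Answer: -84356720163/614603 ≈ -1.3725e+5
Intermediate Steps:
V(y, h) = 27/4 + 3*y/4 (V(y, h) = 3 + ((5 + y)*6)/8 = 3 + (30 + 6*y)/8 = 3 + (15/4 + 3*y/4) = 27/4 + 3*y/4)
f(a) = -2 + (65 + a)*(31/4 + 3*a/4) (f(a) = -2 + ((27/4 + 3*a/4) + a/a)*(a + 65) = -2 + ((27/4 + 3*a/4) + 1)*(65 + a) = -2 + (31/4 + 3*a/4)*(65 + a) = -2 + (65 + a)*(31/4 + 3*a/4))
1/(-412728 - 201875) - f(391) = 1/(-412728 - 201875) - (2007/4 + (3/4)*391**2 + (113/2)*391) = 1/(-614603) - (2007/4 + (3/4)*152881 + 44183/2) = -1/614603 - (2007/4 + 458643/4 + 44183/2) = -1/614603 - 1*137254 = -1/614603 - 137254 = -84356720163/614603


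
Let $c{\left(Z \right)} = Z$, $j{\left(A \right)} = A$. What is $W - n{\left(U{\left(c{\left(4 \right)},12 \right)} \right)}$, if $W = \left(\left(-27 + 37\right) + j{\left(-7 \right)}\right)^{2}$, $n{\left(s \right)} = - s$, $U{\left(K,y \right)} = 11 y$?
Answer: $141$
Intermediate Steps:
$W = 9$ ($W = \left(\left(-27 + 37\right) - 7\right)^{2} = \left(10 - 7\right)^{2} = 3^{2} = 9$)
$W - n{\left(U{\left(c{\left(4 \right)},12 \right)} \right)} = 9 - - 11 \cdot 12 = 9 - \left(-1\right) 132 = 9 - -132 = 9 + 132 = 141$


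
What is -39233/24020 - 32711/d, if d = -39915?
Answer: -31210679/38350332 ≈ -0.81383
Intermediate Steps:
-39233/24020 - 32711/d = -39233/24020 - 32711/(-39915) = -39233*1/24020 - 32711*(-1/39915) = -39233/24020 + 32711/39915 = -31210679/38350332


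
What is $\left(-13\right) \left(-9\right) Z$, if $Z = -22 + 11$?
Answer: $-1287$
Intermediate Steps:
$Z = -11$
$\left(-13\right) \left(-9\right) Z = \left(-13\right) \left(-9\right) \left(-11\right) = 117 \left(-11\right) = -1287$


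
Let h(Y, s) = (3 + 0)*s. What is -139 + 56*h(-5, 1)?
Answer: 29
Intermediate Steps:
h(Y, s) = 3*s
-139 + 56*h(-5, 1) = -139 + 56*(3*1) = -139 + 56*3 = -139 + 168 = 29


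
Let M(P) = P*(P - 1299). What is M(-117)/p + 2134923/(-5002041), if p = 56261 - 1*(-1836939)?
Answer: -133880753627/394577667550 ≈ -0.33930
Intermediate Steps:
M(P) = P*(-1299 + P)
p = 1893200 (p = 56261 + 1836939 = 1893200)
M(-117)/p + 2134923/(-5002041) = -117*(-1299 - 117)/1893200 + 2134923/(-5002041) = -117*(-1416)*(1/1893200) + 2134923*(-1/5002041) = 165672*(1/1893200) - 711641/1667347 = 20709/236650 - 711641/1667347 = -133880753627/394577667550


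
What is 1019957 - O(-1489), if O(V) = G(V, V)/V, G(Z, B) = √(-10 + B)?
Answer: 1019957 + I*√1499/1489 ≈ 1.02e+6 + 0.026002*I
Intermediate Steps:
O(V) = √(-10 + V)/V
1019957 - O(-1489) = 1019957 - √(-10 - 1489)/(-1489) = 1019957 - (-1)*√(-1499)/1489 = 1019957 - (-1)*I*√1499/1489 = 1019957 + I*√1499/1489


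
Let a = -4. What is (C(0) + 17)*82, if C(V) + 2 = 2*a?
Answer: 574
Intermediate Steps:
C(V) = -10 (C(V) = -2 + 2*(-4) = -2 - 8 = -10)
(C(0) + 17)*82 = (-10 + 17)*82 = 7*82 = 574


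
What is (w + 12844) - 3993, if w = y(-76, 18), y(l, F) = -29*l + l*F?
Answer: 9687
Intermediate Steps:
y(l, F) = -29*l + F*l
w = 836 (w = -76*(-29 + 18) = -76*(-11) = 836)
(w + 12844) - 3993 = (836 + 12844) - 3993 = 13680 - 3993 = 9687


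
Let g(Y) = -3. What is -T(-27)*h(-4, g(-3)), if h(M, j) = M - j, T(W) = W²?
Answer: 729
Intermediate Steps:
-T(-27)*h(-4, g(-3)) = -(-27)²*(-4 - 1*(-3)) = -729*(-4 + 3) = -729*(-1) = -1*(-729) = 729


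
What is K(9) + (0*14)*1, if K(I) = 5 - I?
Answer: -4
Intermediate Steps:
K(9) + (0*14)*1 = (5 - 1*9) + (0*14)*1 = (5 - 9) + 0*1 = -4 + 0 = -4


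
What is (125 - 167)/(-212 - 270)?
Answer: 21/241 ≈ 0.087137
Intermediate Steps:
(125 - 167)/(-212 - 270) = -42/(-482) = -42*(-1/482) = 21/241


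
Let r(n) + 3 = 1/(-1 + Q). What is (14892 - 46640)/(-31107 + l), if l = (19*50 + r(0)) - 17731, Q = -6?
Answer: 111118/167619 ≈ 0.66292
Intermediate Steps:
r(n) = -22/7 (r(n) = -3 + 1/(-1 - 6) = -3 + 1/(-7) = -3 - ⅐ = -22/7)
l = -117489/7 (l = (19*50 - 22/7) - 17731 = (950 - 22/7) - 17731 = 6628/7 - 17731 = -117489/7 ≈ -16784.)
(14892 - 46640)/(-31107 + l) = (14892 - 46640)/(-31107 - 117489/7) = -31748/(-335238/7) = -31748*(-7/335238) = 111118/167619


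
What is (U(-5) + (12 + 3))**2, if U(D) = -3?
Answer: 144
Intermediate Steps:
(U(-5) + (12 + 3))**2 = (-3 + (12 + 3))**2 = (-3 + 15)**2 = 12**2 = 144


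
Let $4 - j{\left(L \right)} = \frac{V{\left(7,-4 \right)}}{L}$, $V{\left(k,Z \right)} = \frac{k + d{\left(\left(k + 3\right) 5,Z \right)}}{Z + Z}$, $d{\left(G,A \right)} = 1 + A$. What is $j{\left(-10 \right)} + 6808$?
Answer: $\frac{136239}{20} \approx 6812.0$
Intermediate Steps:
$V{\left(k,Z \right)} = \frac{1 + Z + k}{2 Z}$ ($V{\left(k,Z \right)} = \frac{k + \left(1 + Z\right)}{Z + Z} = \frac{1 + Z + k}{2 Z}$)
$j{\left(L \right)} = 4 + \frac{1}{2 L}$ ($j{\left(L \right)} = 4 - \frac{\frac{1}{2} \frac{1}{-4} \left(1 - 4 + 7\right)}{L} = 4 - \frac{\frac{1}{2} \left(- \frac{1}{4}\right) 4}{L} = 4 - - \frac{1}{2 L} = 4 + \frac{1}{2 L}$)
$j{\left(-10 \right)} + 6808 = \left(4 + \frac{1}{2 \left(-10\right)}\right) + 6808 = \left(4 + \frac{1}{2} \left(- \frac{1}{10}\right)\right) + 6808 = \left(4 - \frac{1}{20}\right) + 6808 = \frac{79}{20} + 6808 = \frac{136239}{20}$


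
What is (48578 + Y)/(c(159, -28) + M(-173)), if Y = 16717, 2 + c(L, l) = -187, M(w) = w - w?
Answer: -7255/21 ≈ -345.48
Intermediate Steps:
M(w) = 0
c(L, l) = -189 (c(L, l) = -2 - 187 = -189)
(48578 + Y)/(c(159, -28) + M(-173)) = (48578 + 16717)/(-189 + 0) = 65295/(-189) = 65295*(-1/189) = -7255/21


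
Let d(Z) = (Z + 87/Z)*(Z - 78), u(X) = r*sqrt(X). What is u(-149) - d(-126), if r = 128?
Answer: -180914/7 + 128*I*sqrt(149) ≈ -25845.0 + 1562.4*I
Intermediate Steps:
u(X) = 128*sqrt(X)
d(Z) = (-78 + Z)*(Z + 87/Z) (d(Z) = (Z + 87/Z)*(-78 + Z) = (-78 + Z)*(Z + 87/Z))
u(-149) - d(-126) = 128*sqrt(-149) - (87 + (-126)**2 - 6786/(-126) - 78*(-126)) = 128*(I*sqrt(149)) - (87 + 15876 - 6786*(-1/126) + 9828) = 128*I*sqrt(149) - (87 + 15876 + 377/7 + 9828) = 128*I*sqrt(149) - 1*180914/7 = 128*I*sqrt(149) - 180914/7 = -180914/7 + 128*I*sqrt(149)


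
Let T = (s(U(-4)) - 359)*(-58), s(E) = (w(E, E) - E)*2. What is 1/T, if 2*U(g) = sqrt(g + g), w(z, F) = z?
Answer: 1/20822 ≈ 4.8026e-5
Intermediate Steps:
U(g) = sqrt(2)*sqrt(g)/2 (U(g) = sqrt(g + g)/2 = sqrt(2*g)/2 = (sqrt(2)*sqrt(g))/2 = sqrt(2)*sqrt(g)/2)
s(E) = 0 (s(E) = (E - E)*2 = 0*2 = 0)
T = 20822 (T = (0 - 359)*(-58) = -359*(-58) = 20822)
1/T = 1/20822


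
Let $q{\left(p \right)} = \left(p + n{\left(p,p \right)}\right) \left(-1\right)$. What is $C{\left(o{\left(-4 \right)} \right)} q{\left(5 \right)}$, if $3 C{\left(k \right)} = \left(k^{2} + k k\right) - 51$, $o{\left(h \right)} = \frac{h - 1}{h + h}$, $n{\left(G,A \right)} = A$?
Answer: $\frac{8035}{48} \approx 167.4$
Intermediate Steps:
$o{\left(h \right)} = \frac{-1 + h}{2 h}$
$q{\left(p \right)} = - 2 p$ ($q{\left(p \right)} = \left(p + p\right) \left(-1\right) = 2 p \left(-1\right) = - 2 p$)
$C{\left(k \right)} = -17 + \frac{2 k^{2}}{3}$ ($C{\left(k \right)} = \frac{\left(k^{2} + k k\right) - 51}{3} = \frac{\left(k^{2} + k^{2}\right) - 51}{3} = \frac{2 k^{2} - 51}{3} = \frac{-51 + 2 k^{2}}{3} = -17 + \frac{2 k^{2}}{3}$)
$C{\left(o{\left(-4 \right)} \right)} q{\left(5 \right)} = \left(-17 + \frac{2 \left(\frac{-1 - 4}{2 \left(-4\right)}\right)^{2}}{3}\right) \left(\left(-2\right) 5\right) = \left(-17 + \frac{2 \left(\frac{1}{2} \left(- \frac{1}{4}\right) \left(-5\right)\right)^{2}}{3}\right) \left(-10\right) = \left(-17 + \frac{2 \left(\frac{5}{8}\right)^{2}}{3}\right) \left(-10\right) = \left(-17 + \frac{2}{3} \cdot \frac{25}{64}\right) \left(-10\right) = \left(-17 + \frac{25}{96}\right) \left(-10\right) = \left(- \frac{1607}{96}\right) \left(-10\right) = \frac{8035}{48}$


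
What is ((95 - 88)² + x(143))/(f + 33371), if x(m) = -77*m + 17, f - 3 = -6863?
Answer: -10945/26511 ≈ -0.41285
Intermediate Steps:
f = -6860 (f = 3 - 6863 = -6860)
x(m) = 17 - 77*m
((95 - 88)² + x(143))/(f + 33371) = ((95 - 88)² + (17 - 77*143))/(-6860 + 33371) = (7² + (17 - 11011))/26511 = (49 - 10994)*(1/26511) = -10945*1/26511 = -10945/26511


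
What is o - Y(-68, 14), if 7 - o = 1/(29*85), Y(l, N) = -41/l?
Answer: 63071/9860 ≈ 6.3967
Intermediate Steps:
o = 17254/2465 (o = 7 - 1/(29*85) = 7 - 1/2465 = 17254/2465 ≈ 6.9996)
o - Y(-68, 14) = 17254/2465 - (-41)/(-68) = 17254/2465 - (-41)*(-1)/68 = 17254/2465 - 1*41/68 = 17254/2465 - 41/68 = 63071/9860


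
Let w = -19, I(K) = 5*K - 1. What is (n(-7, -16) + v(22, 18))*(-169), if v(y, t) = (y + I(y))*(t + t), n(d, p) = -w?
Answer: -800215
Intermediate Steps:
I(K) = -1 + 5*K
n(d, p) = 19 (n(d, p) = -1*(-19) = 19)
v(y, t) = 2*t*(-1 + 6*y) (v(y, t) = (y + (-1 + 5*y))*(t + t) = (-1 + 6*y)*(2*t) = 2*t*(-1 + 6*y))
(n(-7, -16) + v(22, 18))*(-169) = (19 + 2*18*(-1 + 6*22))*(-169) = (19 + 2*18*(-1 + 132))*(-169) = (19 + 2*18*131)*(-169) = (19 + 4716)*(-169) = 4735*(-169) = -800215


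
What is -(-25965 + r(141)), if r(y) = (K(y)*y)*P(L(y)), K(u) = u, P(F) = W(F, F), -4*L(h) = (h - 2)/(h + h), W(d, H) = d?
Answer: 227319/8 ≈ 28415.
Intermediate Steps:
L(h) = -(-2 + h)/(8*h) (L(h) = -(h - 2)/(4*(h + h)) = -(-2 + h)/(4*(2*h)) = -(-2 + h)*1/(2*h)/4 = -(-2 + h)/(8*h))
P(F) = F
r(y) = y*(2 - y)/8 (r(y) = (y*y)*((2 - y)/(8*y)) = y²*((2 - y)/(8*y)) = y*(2 - y)/8)
-(-25965 + r(141)) = -(-25965 + (⅛)*141*(2 - 1*141)) = -(-25965 + (⅛)*141*(2 - 141)) = -(-25965 + (⅛)*141*(-139)) = -(-25965 - 19599/8) = -1*(-227319/8) = 227319/8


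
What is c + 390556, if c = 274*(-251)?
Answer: 321782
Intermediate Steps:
c = -68774
c + 390556 = -68774 + 390556 = 321782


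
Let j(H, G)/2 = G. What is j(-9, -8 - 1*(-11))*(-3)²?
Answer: 54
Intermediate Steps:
j(H, G) = 2*G
j(-9, -8 - 1*(-11))*(-3)² = (2*(-8 - 1*(-11)))*(-3)² = (2*(-8 + 11))*9 = (2*3)*9 = 6*9 = 54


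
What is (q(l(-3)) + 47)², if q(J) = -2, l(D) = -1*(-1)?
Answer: 2025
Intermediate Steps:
l(D) = 1
(q(l(-3)) + 47)² = (-2 + 47)² = 45² = 2025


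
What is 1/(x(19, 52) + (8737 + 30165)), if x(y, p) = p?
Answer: 1/38954 ≈ 2.5671e-5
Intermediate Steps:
1/(x(19, 52) + (8737 + 30165)) = 1/(52 + (8737 + 30165)) = 1/(52 + 38902) = 1/38954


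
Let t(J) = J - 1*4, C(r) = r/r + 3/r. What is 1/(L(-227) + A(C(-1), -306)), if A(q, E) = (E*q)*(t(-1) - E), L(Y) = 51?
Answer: 1/184263 ≈ 5.4270e-6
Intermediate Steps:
C(r) = 1 + 3/r
t(J) = -4 + J (t(J) = J - 4 = -4 + J)
A(q, E) = E*q*(-5 - E) (A(q, E) = (E*q)*((-4 - 1) - E) = (E*q)*(-5 - E) = E*q*(-5 - E))
1/(L(-227) + A(C(-1), -306)) = 1/(51 - 1*(-306)*(3 - 1)/(-1)*(5 - 306)) = 1/(51 - 1*(-306)*(-1*2)*(-301)) = 1/(51 - 1*(-306)*(-2)*(-301)) = 1/(51 + 184212) = 1/184263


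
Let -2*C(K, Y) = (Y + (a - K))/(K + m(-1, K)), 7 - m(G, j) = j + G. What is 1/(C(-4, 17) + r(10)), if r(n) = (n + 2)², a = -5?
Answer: 1/143 ≈ 0.0069930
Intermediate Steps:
r(n) = (2 + n)²
m(G, j) = 7 - G - j (m(G, j) = 7 - (j + G) = 7 - (G + j) = 7 + (-G - j) = 7 - G - j)
C(K, Y) = 5/16 - Y/16 + K/16 (C(K, Y) = -(Y + (-5 - K))/(2*(K + (7 - 1*(-1) - K))) = -(-5 + Y - K)/(2*(K + (7 + 1 - K))) = -(-5 + Y - K)/(2*(K + (8 - K))) = -(-5 + Y - K)/(2*8) = -(-5/8 - K/8 + Y/8)/2 = 5/16 - Y/16 + K/16)
1/(C(-4, 17) + r(10)) = 1/((5/16 - 1/16*17 + (1/16)*(-4)) + (2 + 10)²) = 1/((5/16 - 17/16 - ¼) + 12²) = 1/(-1 + 144) = 1/143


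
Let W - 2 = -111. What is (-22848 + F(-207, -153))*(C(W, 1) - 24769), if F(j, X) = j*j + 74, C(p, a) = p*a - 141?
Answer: -502256425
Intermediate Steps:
W = -109 (W = 2 - 111 = -109)
C(p, a) = -141 + a*p (C(p, a) = a*p - 141 = -141 + a*p)
F(j, X) = 74 + j**2 (F(j, X) = j**2 + 74 = 74 + j**2)
(-22848 + F(-207, -153))*(C(W, 1) - 24769) = (-22848 + (74 + (-207)**2))*((-141 + 1*(-109)) - 24769) = (-22848 + (74 + 42849))*((-141 - 109) - 24769) = (-22848 + 42923)*(-250 - 24769) = 20075*(-25019) = -502256425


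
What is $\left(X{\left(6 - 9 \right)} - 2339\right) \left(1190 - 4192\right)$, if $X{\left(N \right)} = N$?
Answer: $7030684$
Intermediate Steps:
$\left(X{\left(6 - 9 \right)} - 2339\right) \left(1190 - 4192\right) = \left(\left(6 - 9\right) - 2339\right) \left(1190 - 4192\right) = \left(\left(6 - 9\right) - 2339\right) \left(-3002\right) = \left(-3 - 2339\right) \left(-3002\right) = \left(-2342\right) \left(-3002\right) = 7030684$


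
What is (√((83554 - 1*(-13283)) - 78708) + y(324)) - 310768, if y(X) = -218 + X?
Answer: -310662 + √18129 ≈ -3.1053e+5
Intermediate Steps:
(√((83554 - 1*(-13283)) - 78708) + y(324)) - 310768 = (√((83554 - 1*(-13283)) - 78708) + (-218 + 324)) - 310768 = (√((83554 + 13283) - 78708) + 106) - 310768 = (√(96837 - 78708) + 106) - 310768 = (√18129 + 106) - 310768 = (106 + √18129) - 310768 = -310662 + √18129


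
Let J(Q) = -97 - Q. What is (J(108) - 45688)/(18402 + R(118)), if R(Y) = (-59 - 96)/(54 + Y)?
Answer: -7893596/3164989 ≈ -2.4940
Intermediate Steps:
R(Y) = -155/(54 + Y)
(J(108) - 45688)/(18402 + R(118)) = ((-97 - 1*108) - 45688)/(18402 - 155/(54 + 118)) = ((-97 - 108) - 45688)/(18402 - 155/172) = (-205 - 45688)/(18402 - 155*1/172) = -45893/(18402 - 155/172) = -45893/3164989/172 = -45893*172/3164989 = -7893596/3164989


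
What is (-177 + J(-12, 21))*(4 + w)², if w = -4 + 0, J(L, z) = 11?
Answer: 0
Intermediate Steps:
w = -4
(-177 + J(-12, 21))*(4 + w)² = (-177 + 11)*(4 - 4)² = -166*0² = -166*0 = 0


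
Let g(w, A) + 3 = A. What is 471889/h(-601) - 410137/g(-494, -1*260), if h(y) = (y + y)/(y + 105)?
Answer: 31024980473/158063 ≈ 1.9628e+5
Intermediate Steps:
g(w, A) = -3 + A
h(y) = 2*y/(105 + y) (h(y) = (2*y)/(105 + y) = 2*y/(105 + y))
471889/h(-601) - 410137/g(-494, -1*260) = 471889/((2*(-601)/(105 - 601))) - 410137/(-3 - 1*260) = 471889/((2*(-601)/(-496))) - 410137/(-3 - 260) = 471889/((2*(-601)*(-1/496))) - 410137/(-263) = 471889/(601/248) - 410137*(-1/263) = 471889*(248/601) + 410137/263 = 117028472/601 + 410137/263 = 31024980473/158063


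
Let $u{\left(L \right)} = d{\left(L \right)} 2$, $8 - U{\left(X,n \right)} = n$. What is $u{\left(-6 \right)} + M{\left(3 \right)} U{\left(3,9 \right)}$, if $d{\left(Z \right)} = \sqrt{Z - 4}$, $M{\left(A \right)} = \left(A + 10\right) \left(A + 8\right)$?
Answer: $-143 + 2 i \sqrt{10} \approx -143.0 + 6.3246 i$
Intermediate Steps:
$U{\left(X,n \right)} = 8 - n$
$M{\left(A \right)} = \left(8 + A\right) \left(10 + A\right)$ ($M{\left(A \right)} = \left(10 + A\right) \left(8 + A\right) = \left(8 + A\right) \left(10 + A\right)$)
$d{\left(Z \right)} = \sqrt{-4 + Z}$
$u{\left(L \right)} = 2 \sqrt{-4 + L}$ ($u{\left(L \right)} = \sqrt{-4 + L} 2 = 2 \sqrt{-4 + L}$)
$u{\left(-6 \right)} + M{\left(3 \right)} U{\left(3,9 \right)} = 2 \sqrt{-4 - 6} + \left(80 + 3^{2} + 18 \cdot 3\right) \left(8 - 9\right) = 2 \sqrt{-10} + \left(80 + 9 + 54\right) \left(8 - 9\right) = 2 i \sqrt{10} + 143 \left(-1\right) = 2 i \sqrt{10} - 143 = -143 + 2 i \sqrt{10}$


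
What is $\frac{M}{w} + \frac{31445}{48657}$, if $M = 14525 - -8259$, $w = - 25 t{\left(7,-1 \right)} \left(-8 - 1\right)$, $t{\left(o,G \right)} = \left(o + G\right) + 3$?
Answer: $\frac{1180541}{99225} \approx 11.898$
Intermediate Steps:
$t{\left(o,G \right)} = 3 + G + o$ ($t{\left(o,G \right)} = \left(G + o\right) + 3 = 3 + G + o$)
$w = 2025$ ($w = - 25 \left(3 - 1 + 7\right) \left(-8 - 1\right) = \left(-25\right) 9 \left(-9\right) = \left(-225\right) \left(-9\right) = 2025$)
$M = 22784$ ($M = 14525 + 8259 = 22784$)
$\frac{M}{w} + \frac{31445}{48657} = \frac{22784}{2025} + \frac{31445}{48657} = 22784 \cdot \frac{1}{2025} + 31445 \cdot \frac{1}{48657} = \frac{22784}{2025} + \frac{95}{147} = \frac{1180541}{99225}$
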